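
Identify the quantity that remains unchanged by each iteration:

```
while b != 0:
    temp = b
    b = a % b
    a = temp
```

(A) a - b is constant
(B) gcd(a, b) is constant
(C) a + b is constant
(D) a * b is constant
B

A loop invariant must hold before the first iteration and be re-established by every execution of the body.

(B) gcd(a, b) is constant: One iteration replaces (a, b) by (b, a mod b). Since a mod b = a - q*b for an integer q, any common divisor of a and b divides b and a mod b, and conversely; hence gcd(b, a mod b) = gcd(a, b). For instance (30, 7) -> (7, 2) keeps gcd = 1. At exit b = 0 and a = gcd of the original inputs.

The other options fail:
(A) a - b is constant: e.g. (a, b) = (30, 7) -> (7, 2): the difference goes from 23 to 5.
(C) a + b is constant: e.g. (a, b) = (30, 7) -> (7, 2): the sum goes from 37 to 9.
(D) a * b is constant: e.g. (a, b) = (30, 7) -> (7, 2): the product goes from 210 to 14.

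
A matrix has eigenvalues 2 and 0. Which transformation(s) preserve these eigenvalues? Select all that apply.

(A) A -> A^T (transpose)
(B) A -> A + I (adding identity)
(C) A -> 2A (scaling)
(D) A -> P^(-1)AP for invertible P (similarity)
A and D

Eigenvalues are preserved by:
1. Similarity transformations: A -> P^(-1)AP (same characteristic polynomial)
2. Transpose: A^T has the same eigenvalues as A

Eigenvalues are NOT preserved by:
- Adding identity: eigenvalues become 2+1, 0+1
- Scaling: eigenvalues become 4, 0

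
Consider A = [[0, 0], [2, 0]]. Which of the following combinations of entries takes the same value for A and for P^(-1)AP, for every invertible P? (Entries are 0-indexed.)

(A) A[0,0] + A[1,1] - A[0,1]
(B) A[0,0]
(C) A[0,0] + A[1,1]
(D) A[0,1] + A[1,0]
C

A[0,0] + A[1,1] is the trace of A. By the cyclic property of the trace, tr(P^(-1)AP) = tr(APP^(-1)) = tr(A), so it is the same for every matrix similar to A.

The other combinations are not similarity invariants. For example, take P = [[1, -1], [0, 1]] (det P = 1), so P^(-1) = [[1, 1], [0, 1]] and
B = P^(-1)AP = [[2, -2], [2, -2]].
Evaluating each option on A and on B:
(A) A[0,0] + A[1,1] - A[0,1]: 0 for A, 2 for B -> changes
(B) A[0,0]: 0 for A, 2 for B -> changes
(C) A[0,0] + A[1,1]: 0 for A, 0 for B -> unchanged
(D) A[0,1] + A[1,0]: 2 for A, 0 for B -> changes

Only (C) A[0,0] + A[1,1] = 0 survives (and it does so for every P, not just this one), so it is the invariant.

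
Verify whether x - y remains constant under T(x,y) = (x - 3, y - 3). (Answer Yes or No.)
Yes

Substitute T(x,y) = (x - 3, y - 3) into the expression and compare with the original.

Original: x - y
After applying T: (x - 3) - (y - 3) = x - y

This is identical to the original x - y, so the expression is invariant.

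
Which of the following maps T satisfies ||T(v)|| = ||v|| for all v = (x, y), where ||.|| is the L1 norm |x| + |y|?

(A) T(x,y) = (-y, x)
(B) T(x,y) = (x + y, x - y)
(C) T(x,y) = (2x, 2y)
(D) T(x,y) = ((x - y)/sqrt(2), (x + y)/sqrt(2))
A

A transformation preserves a norm if ||T(v)|| = ||v|| for every v; a single vector where the norm changes rules an option out.

(A) T(x,y) = (-y, x): preserves the norm -- it only permutes the coordinates and/or flips signs, which leaves |x| + |y| unchanged.
(B) T(x,y) = (x + y, x - y): v = (1, 0) has norm |1| + |0| = 1, but T(v) = (1, 1) has norm 2 -- not preserved.
(C) T(x,y) = (2x, 2y): v = (1, 0) has norm |1| + |0| = 1, but T(v) = (2, 0) has norm 2 -- not preserved.
(D) T(x,y) = ((x - y)/sqrt(2), (x + y)/sqrt(2)): v = (1, 0) has norm |1| + |0| = 1, but T(v) = (sqrt(2)/2, sqrt(2)/2) has norm sqrt(2) -- not preserved.

Therefore the answer is (A).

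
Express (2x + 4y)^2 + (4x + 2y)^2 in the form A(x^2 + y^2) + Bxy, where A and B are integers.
20(x^2 + y^2) + 32xy

Expanding: (2x + 4y)^2 = 4x^2 + 16xy + 16y^2
(4x + 2y)^2 = 16x^2 + 16xy + 4y^2
Sum = (4+16)(x^2+y^2) + 32xy = 20(x^2 + y^2) + 32xy
This is symmetric in x and y.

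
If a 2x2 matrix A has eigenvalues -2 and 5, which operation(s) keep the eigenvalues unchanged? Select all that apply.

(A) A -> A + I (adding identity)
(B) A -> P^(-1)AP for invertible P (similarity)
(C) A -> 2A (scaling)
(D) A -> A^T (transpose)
B and D

Eigenvalues are preserved by:
1. Similarity transformations: A -> P^(-1)AP (same characteristic polynomial)
2. Transpose: A^T has the same eigenvalues as A

Eigenvalues are NOT preserved by:
- Adding identity: eigenvalues become -2+1, 5+1
- Scaling: eigenvalues become -4, 10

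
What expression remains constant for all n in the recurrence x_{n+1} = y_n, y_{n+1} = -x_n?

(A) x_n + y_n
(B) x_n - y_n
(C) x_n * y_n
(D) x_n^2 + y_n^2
D

For the recurrence x_{n+1} = y_n, y_{n+1} = -x_n:

x_{n+1}^2 + y_{n+1}^2 = y_n^2 + (-x_n)^2 = x_n^2 + y_n^2
The sum of squares is conserved (like energy in a harmonic oscillator).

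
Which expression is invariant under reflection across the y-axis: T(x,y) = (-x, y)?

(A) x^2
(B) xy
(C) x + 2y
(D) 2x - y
A

The map is reflection across the y-axis: T(x,y) = (-x, y).
Substitute the transformed coordinates into each option and compare with the original:
(A) x^2  ->  (-x)^2 = x^2   [equals x^2: invariant]
(B) xy  ->  (-x)(y) = -xy   [differs from xy: not invariant]
(C) x + 2y  ->  (-x) + 2(y) = -x + 2y   [differs from x + 2y: not invariant]
(D) 2x - y  ->  2(-x) - (y) = -2x - y   [differs from 2x - y: not invariant]

Only option (A), x^2, is unchanged by the transformation.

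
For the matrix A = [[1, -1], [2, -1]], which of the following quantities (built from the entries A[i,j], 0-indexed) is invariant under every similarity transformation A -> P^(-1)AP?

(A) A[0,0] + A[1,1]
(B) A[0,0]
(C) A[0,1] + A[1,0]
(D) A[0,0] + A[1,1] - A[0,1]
A

A[0,0] + A[1,1] is the trace of A. By the cyclic property of the trace, tr(P^(-1)AP) = tr(APP^(-1)) = tr(A), so it is the same for every matrix similar to A.

The other combinations are not similarity invariants. For example, take P = [[1, -1], [0, 1]] (det P = 1), so P^(-1) = [[1, 1], [0, 1]] and
B = P^(-1)AP = [[3, -5], [2, -3]].
Evaluating each option on A and on B:
(A) A[0,0] + A[1,1]: 0 for A, 0 for B -> unchanged
(B) A[0,0]: 1 for A, 3 for B -> changes
(C) A[0,1] + A[1,0]: 1 for A, -3 for B -> changes
(D) A[0,0] + A[1,1] - A[0,1]: 1 for A, 5 for B -> changes

Only (A) A[0,0] + A[1,1] = 0 survives (and it does so for every P, not just this one), so it is the invariant.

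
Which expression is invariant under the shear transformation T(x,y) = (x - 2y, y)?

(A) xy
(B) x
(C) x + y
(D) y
D

Under the shear T(x,y) = (x - 2y, y):
Substitute the transformed coordinates into each option and compare with the original:
(A) xy  ->  (x - 2y)(y) = xy - 2y^2   [differs from xy: not invariant]
(B) x  ->  (x - 2y) = x - 2y   [differs from x: not invariant]
(C) x + y  ->  (x - 2y) + (y) = x - y   [differs from x + y: not invariant]
(D) y  ->  (y) = y   [equals y: invariant]

Only option (D), y, is unchanged by the transformation.
A horizontal shear moves points parallel to the x-axis, so the y-coordinate (and any function of y alone) is unchanged.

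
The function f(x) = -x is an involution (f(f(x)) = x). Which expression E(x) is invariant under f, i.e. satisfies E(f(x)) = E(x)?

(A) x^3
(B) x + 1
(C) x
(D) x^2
D

Replace x by f(x) = -x in each option and simplify. As a quick numerical cross-check, also compare E(3) with E(f(3)) = E(-3).

(A) x^3  ->  (-x)^3 = -x^3; check: E(3) = 27 but E(-3) = -27.   [not invariant]
(B) x + 1  ->  (-x) + 1 = 1 - x; check: E(3) = 4 but E(-3) = -2.   [not invariant]
(C) x  ->  (-x) = -x; check: E(3) = 3 but E(-3) = -3.   [not invariant]
(D) x^2  ->  (-x)^2, which simplifies back to x^2; check: E(3) = 9, E(-3) = 9.   [invariant]

Only (D) is unchanged. E is symmetric under swapping x with f(x) = -x, which is exactly what an involution does.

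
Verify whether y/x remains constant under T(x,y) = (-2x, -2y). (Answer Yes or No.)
Yes

Substitute T(x,y) = (-2x, -2y) into the expression and compare with the original.

Original: y/x
After applying T: (-2y)/(-2x) = y/x

This is identical to the original y/x, so the expression is invariant.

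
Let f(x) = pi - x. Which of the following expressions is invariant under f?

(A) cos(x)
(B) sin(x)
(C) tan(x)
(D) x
B

For f(x) = pi - x:
sin(pi - x) = sin(x), so sine is invariant under this transformation.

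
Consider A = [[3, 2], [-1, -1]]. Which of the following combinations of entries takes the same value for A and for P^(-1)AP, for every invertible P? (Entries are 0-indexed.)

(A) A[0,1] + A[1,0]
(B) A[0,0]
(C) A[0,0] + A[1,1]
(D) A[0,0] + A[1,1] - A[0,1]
C

A[0,0] + A[1,1] is the trace of A. By the cyclic property of the trace, tr(P^(-1)AP) = tr(APP^(-1)) = tr(A), so it is the same for every matrix similar to A.

The other combinations are not similarity invariants. For example, take P = [[1, 2], [0, 1]] (det P = 1), so P^(-1) = [[1, -2], [0, 1]] and
B = P^(-1)AP = [[5, 14], [-1, -3]].
Evaluating each option on A and on B:
(A) A[0,1] + A[1,0]: 1 for A, 13 for B -> changes
(B) A[0,0]: 3 for A, 5 for B -> changes
(C) A[0,0] + A[1,1]: 2 for A, 2 for B -> unchanged
(D) A[0,0] + A[1,1] - A[0,1]: 0 for A, -12 for B -> changes

Only (C) A[0,0] + A[1,1] = 2 survives (and it does so for every P, not just this one), so it is the invariant.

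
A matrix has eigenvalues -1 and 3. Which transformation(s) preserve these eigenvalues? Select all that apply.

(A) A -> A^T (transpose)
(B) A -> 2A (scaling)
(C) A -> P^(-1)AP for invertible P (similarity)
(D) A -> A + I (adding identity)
A and C

Eigenvalues are preserved by:
1. Similarity transformations: A -> P^(-1)AP (same characteristic polynomial)
2. Transpose: A^T has the same eigenvalues as A

Eigenvalues are NOT preserved by:
- Adding identity: eigenvalues become -1+1, 3+1
- Scaling: eigenvalues become -2, 6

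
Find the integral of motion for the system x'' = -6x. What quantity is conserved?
E = (x')^2 + 6x^2

Multiply the equation by x':
x' * x'' = -6x * x'
The left side is d/dt[(x')^2/2] and the right side is d/dt[-6x^2/2], so
d/dt[(x')^2/2 + 6x^2/2] = 0, i.e. (x')^2/2 + 6x^2/2 = constant.
Multiplying by 2, the integral of motion is E = (x')^2 + 6x^2.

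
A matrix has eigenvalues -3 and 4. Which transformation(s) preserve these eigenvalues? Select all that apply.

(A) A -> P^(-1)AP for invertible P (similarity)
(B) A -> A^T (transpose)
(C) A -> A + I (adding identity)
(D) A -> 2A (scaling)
A and B

Eigenvalues are preserved by:
1. Similarity transformations: A -> P^(-1)AP (same characteristic polynomial)
2. Transpose: A^T has the same eigenvalues as A

Eigenvalues are NOT preserved by:
- Adding identity: eigenvalues become -3+1, 4+1
- Scaling: eigenvalues become -6, 8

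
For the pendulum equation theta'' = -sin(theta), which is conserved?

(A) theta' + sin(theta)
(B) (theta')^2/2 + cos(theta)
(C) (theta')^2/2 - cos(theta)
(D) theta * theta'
C

A first integral I satisfies dI/dt = 0 along every solution. Differentiate each option and use the equation of motion:
(A) d/dt[theta' + sin(theta)] = theta'' + cos(theta) theta' = -sin(theta) + theta' cos(theta), not identically 0
(B) d/dt[(theta')^2/2 + cos(theta)] = theta' theta'' - sin(theta) theta' = -2 theta' sin(theta), not identically 0
(C) d/dt[(theta')^2/2 - cos(theta)] = theta' theta'' + sin(theta) theta' = theta'(-sin(theta)) + theta' sin(theta) = 0
(D) d/dt[theta * theta'] = (theta')^2 + theta theta'' = (theta')^2 - theta sin(theta), not identically 0

Only (C) has zero time-derivative. This is the total energy: kinetic (theta')^2/2 plus potential -cos(theta).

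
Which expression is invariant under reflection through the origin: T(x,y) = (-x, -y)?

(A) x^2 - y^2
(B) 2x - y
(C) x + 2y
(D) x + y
A

The map is reflection through the origin: T(x,y) = (-x, -y).
Substitute the transformed coordinates into each option and compare with the original:
(A) x^2 - y^2  ->  (-x)^2 - (-y)^2 = x^2 - y^2   [equals x^2 - y^2: invariant]
(B) 2x - y  ->  2(-x) - (-y) = -2x + y   [differs from 2x - y: not invariant]
(C) x + 2y  ->  (-x) + 2(-y) = -x - 2y   [differs from x + 2y: not invariant]
(D) x + y  ->  (-x) + (-y) = -x - y   [differs from x + y: not invariant]

Only option (A), x^2 - y^2, is unchanged by the transformation.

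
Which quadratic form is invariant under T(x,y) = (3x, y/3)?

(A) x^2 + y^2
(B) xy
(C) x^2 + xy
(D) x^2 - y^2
B

T multiplies x by 3 and divides y by 3.
Substitute the transformed coordinates into each option and compare with the original:
(A) x^2 + y^2  ->  (3x)^2 + (y/3)^2 = 9x^2 + y^2/9   [differs from x^2 + y^2: not invariant]
(B) xy  ->  (3x)(y/3) = xy   [equals xy: invariant]
(C) x^2 + xy  ->  (3x)^2 + (3x)(y/3) = 9x^2 + xy   [differs from x^2 + xy: not invariant]
(D) x^2 - y^2  ->  (3x)^2 - (y/3)^2 = 9x^2 - y^2/9   [differs from x^2 - y^2: not invariant]

Only option (B), xy, is unchanged by the transformation.
The factors 3 and 1/3 cancel only in the pure product xy.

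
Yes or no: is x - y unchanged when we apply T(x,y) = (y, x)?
No

Substitute T(x,y) = (y, x) into the expression and compare with the original.

Original: x - y
After applying T: (y) - (x) = -x + y

This differs from the original x - y (difference: -2x + 2y), so the expression is NOT invariant.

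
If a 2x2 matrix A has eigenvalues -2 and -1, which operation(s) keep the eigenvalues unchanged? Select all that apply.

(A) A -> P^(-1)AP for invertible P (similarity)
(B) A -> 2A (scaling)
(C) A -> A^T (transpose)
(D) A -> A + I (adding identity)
A and C

Eigenvalues are preserved by:
1. Similarity transformations: A -> P^(-1)AP (same characteristic polynomial)
2. Transpose: A^T has the same eigenvalues as A

Eigenvalues are NOT preserved by:
- Adding identity: eigenvalues become -2+1, -1+1
- Scaling: eigenvalues become -4, -2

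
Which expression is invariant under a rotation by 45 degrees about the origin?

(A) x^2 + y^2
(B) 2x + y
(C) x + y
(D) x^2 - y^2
A

A rotation by 45 degrees sends (x, y) to (sqrt(2)x/2 - sqrt(2)y/2, sqrt(2)x/2 + sqrt(2)y/2).
Substitute the transformed coordinates into each option and compare with the original:
(A) x^2 + y^2  ->  (sqrt(2)x/2 - sqrt(2)y/2)^2 + (sqrt(2)x/2 + sqrt(2)y/2)^2 = x^2 + y^2   [equals x^2 + y^2: invariant]
(B) 2x + y  ->  2(sqrt(2)x/2 - sqrt(2)y/2) + (sqrt(2)x/2 + sqrt(2)y/2) = 3sqrt(2)x/2 - sqrt(2)y/2   [differs from 2x + y: not invariant]
(C) x + y  ->  (sqrt(2)x/2 - sqrt(2)y/2) + (sqrt(2)x/2 + sqrt(2)y/2) = sqrt(2)x   [differs from x + y: not invariant]
(D) x^2 - y^2  ->  (sqrt(2)x/2 - sqrt(2)y/2)^2 - (sqrt(2)x/2 + sqrt(2)y/2)^2 = -2xy   [differs from x^2 - y^2: not invariant]

Only option (A), x^2 + y^2, is unchanged by the transformation.
Geometrically, x^2 + y^2 is the squared distance from the origin, which every rotation about the origin preserves.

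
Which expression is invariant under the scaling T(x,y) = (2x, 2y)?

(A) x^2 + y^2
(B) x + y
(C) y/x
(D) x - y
C

Under the uniform scaling T(x,y) = (2x, 2y):
Substitute the transformed coordinates into each option and compare with the original:
(A) x^2 + y^2  ->  (2x)^2 + (2y)^2 = 4x^2 + 4y^2   [differs from x^2 + y^2: not invariant]
(B) x + y  ->  (2x) + (2y) = 2x + 2y   [differs from x + y: not invariant]
(C) y/x  ->  (2y)/(2x) = y/x   [equals y/x: invariant]
(D) x - y  ->  (2x) - (2y) = 2x - 2y   [differs from x - y: not invariant]

Only option (C), y/x, is unchanged by the transformation.
The common factor 2 cancels in a ratio of coordinates, while sums, products and sums of squares pick up factors of 2 or 4.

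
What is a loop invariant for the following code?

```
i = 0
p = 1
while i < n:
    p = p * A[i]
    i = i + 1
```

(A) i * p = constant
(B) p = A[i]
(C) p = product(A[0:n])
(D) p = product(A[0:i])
D

A loop invariant must hold before the first iteration and be re-established by every execution of the body.

(D) p = product(A[0:i]): Initially i = 0 and p = 1 = product of the empty slice A[0:0]. If p = product(A[0:i]) holds at the top of an iteration, the body sets p to product(A[0:i]) * A[i] = product(A[0:i+1]) and then i to i+1, so the property is restored. At exit i = n, giving p = product(A[0:n]).

The other options fail:
(A) i * p = constant: initially i * p = 0, but after one iteration it is 1 * A[0], which is nonzero in general.
(B) p = A[i]: after the first iteration p = A[0] but i = 1; in general p is a product of several elements, not a single one.
(C) p = product(A[0:n]): false before the loop (p = 1, not the full product) -- it only becomes true at exit.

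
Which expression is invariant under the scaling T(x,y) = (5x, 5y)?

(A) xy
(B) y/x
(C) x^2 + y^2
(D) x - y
B

Under the uniform scaling T(x,y) = (5x, 5y):
Substitute the transformed coordinates into each option and compare with the original:
(A) xy  ->  (5x)(5y) = 25xy   [differs from xy: not invariant]
(B) y/x  ->  (5y)/(5x) = y/x   [equals y/x: invariant]
(C) x^2 + y^2  ->  (5x)^2 + (5y)^2 = 25x^2 + 25y^2   [differs from x^2 + y^2: not invariant]
(D) x - y  ->  (5x) - (5y) = 5x - 5y   [differs from x - y: not invariant]

Only option (B), y/x, is unchanged by the transformation.
The common factor 5 cancels in a ratio of coordinates, while sums, products and sums of squares pick up factors of 5 or 25.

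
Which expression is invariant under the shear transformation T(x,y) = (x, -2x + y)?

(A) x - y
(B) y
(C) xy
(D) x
D

Under the shear T(x,y) = (x, -2x + y):
Substitute the transformed coordinates into each option and compare with the original:
(A) x - y  ->  (x) - (-2x + y) = 3x - y   [differs from x - y: not invariant]
(B) y  ->  (-2x + y) = -2x + y   [differs from y: not invariant]
(C) xy  ->  (x)(-2x + y) = -2x^2 + xy   [differs from xy: not invariant]
(D) x  ->  (x) = x   [equals x: invariant]

Only option (D), x, is unchanged by the transformation.
A vertical shear moves points parallel to the y-axis, so the x-coordinate (and any function of x alone) is unchanged.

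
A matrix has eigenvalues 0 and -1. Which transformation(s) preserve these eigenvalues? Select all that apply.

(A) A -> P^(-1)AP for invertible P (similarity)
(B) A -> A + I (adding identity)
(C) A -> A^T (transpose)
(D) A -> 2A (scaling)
A and C

Eigenvalues are preserved by:
1. Similarity transformations: A -> P^(-1)AP (same characteristic polynomial)
2. Transpose: A^T has the same eigenvalues as A

Eigenvalues are NOT preserved by:
- Adding identity: eigenvalues become 0+1, -1+1
- Scaling: eigenvalues become 0, -2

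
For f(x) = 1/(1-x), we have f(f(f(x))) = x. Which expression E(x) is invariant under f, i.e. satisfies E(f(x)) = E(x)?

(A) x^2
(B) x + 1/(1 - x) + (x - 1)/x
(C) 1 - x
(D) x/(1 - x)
B

Replace x by f(x) = 1/(1 - x) in each option and simplify. As a quick numerical cross-check, also compare E(5) with E(f(5)) = E(-1/4).

(A) x^2  ->  (1/(1 - x))^2 = (x - 1)^(-2); check: E(5) = 25 but E(-1/4) = 1/16.   [not invariant]
(B) x + 1/(1 - x) + (x - 1)/x  ->  (1/(1 - x)) + 1/(1 - (1/(1 - x))) + ((1/(1 - x)) - 1)/(1/(1 - x)), which simplifies back to x + 1/(1 - x) + (x - 1)/x; check: E(5) = 111/20, E(-1/4) = 111/20.   [invariant]
(C) 1 - x  ->  1 - (1/(1 - x)) = x/(x - 1); check: E(5) = -4 but E(-1/4) = 5/4.   [not invariant]
(D) x/(1 - x)  ->  (1/(1 - x))/(1 - (1/(1 - x))) = -1/x; check: E(5) = -5/4 but E(-1/4) = -1/5.   [not invariant]

Only (B) is unchanged. Indeed f(f(x)) = 1/(1 - 1/(1-x)) = (1-x)/(-x) = (x-1)/x, so E(x) = x + f(x) + f(f(x)) is the sum over the whole 3-cycle; applying f just permutes the three terms cyclically (x -> f(x) -> f(f(x)) -> x), leaving the sum unchanged.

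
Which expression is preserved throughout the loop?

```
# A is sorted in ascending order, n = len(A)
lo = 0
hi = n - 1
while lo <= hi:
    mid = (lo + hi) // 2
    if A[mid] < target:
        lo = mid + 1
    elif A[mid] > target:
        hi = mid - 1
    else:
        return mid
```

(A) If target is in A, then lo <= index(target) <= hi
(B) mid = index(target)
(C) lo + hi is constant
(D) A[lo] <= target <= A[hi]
A

A loop invariant must hold before the first iteration and be re-established by every execution of the body.

(A) If target is in A, then lo <= index(target) <= hi: Before the loop [lo, hi] = [0, n-1] covers every index. When A[mid] < target, sortedness puts target strictly to the right of mid, so setting lo = mid + 1 keeps index(target) in [lo, hi]; symmetrically for hi = mid - 1. Hence 'if target is in A then lo <= index(target) <= hi' holds after every iteration, and when lo > hi it proves target is absent.

The other options fail:
(B) mid = index(target): mid is just the current probe; it equals index(target) only on the iteration that returns.
(C) lo + hi is constant: each iteration moves exactly one of lo, hi, so lo + hi changes (e.g. 0 + (n-1) becomes (mid+1) + (n-1)).
(D) A[lo] <= target <= A[hi]: fails when target is not in A (e.g. target < A[0] already violates it before the loop), so it is not maintained in general.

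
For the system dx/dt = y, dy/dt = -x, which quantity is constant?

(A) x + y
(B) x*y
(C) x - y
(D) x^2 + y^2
D

A first integral I satisfies dI/dt = 0 along every solution. Differentiate each option and use the equation of motion:
(A) d/dt[x + y] = y + (-x) = y - x, not identically 0
(B) d/dt[x*y] = (dx/dt)y + x(dy/dt) = y^2 - x^2, not identically 0
(C) d/dt[x - y] = y - (-x) = x + y, not identically 0
(D) d/dt[x^2 + y^2] = 2x*dx/dt + 2y*dy/dt = 2x*y + 2y*(-x) = 0

Only (D) has zero time-derivative. So x^2 + y^2 (the squared radius; trajectories are circles) is the conserved quantity.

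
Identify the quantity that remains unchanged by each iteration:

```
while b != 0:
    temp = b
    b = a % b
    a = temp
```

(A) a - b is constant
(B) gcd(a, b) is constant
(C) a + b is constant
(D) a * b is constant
B

A loop invariant must hold before the first iteration and be re-established by every execution of the body.

(B) gcd(a, b) is constant: One iteration replaces (a, b) by (b, a mod b). Since a mod b = a - q*b for an integer q, any common divisor of a and b divides b and a mod b, and conversely; hence gcd(b, a mod b) = gcd(a, b). For instance (17, 10) -> (10, 7) keeps gcd = 1. At exit b = 0 and a = gcd of the original inputs.

The other options fail:
(A) a - b is constant: e.g. (a, b) = (17, 10) -> (10, 7): the difference goes from 7 to 3.
(C) a + b is constant: e.g. (a, b) = (17, 10) -> (10, 7): the sum goes from 27 to 17.
(D) a * b is constant: e.g. (a, b) = (17, 10) -> (10, 7): the product goes from 170 to 70.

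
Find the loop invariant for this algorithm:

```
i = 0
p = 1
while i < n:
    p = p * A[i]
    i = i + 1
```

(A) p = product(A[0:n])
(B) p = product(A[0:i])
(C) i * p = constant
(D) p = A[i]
B

A loop invariant must hold before the first iteration and be re-established by every execution of the body.

(B) p = product(A[0:i]): Initially i = 0 and p = 1 = product of the empty slice A[0:0]. If p = product(A[0:i]) holds at the top of an iteration, the body sets p to product(A[0:i]) * A[i] = product(A[0:i+1]) and then i to i+1, so the property is restored. At exit i = n, giving p = product(A[0:n]).

The other options fail:
(A) p = product(A[0:n]): false before the loop (p = 1, not the full product) -- it only becomes true at exit.
(C) i * p = constant: initially i * p = 0, but after one iteration it is 1 * A[0], which is nonzero in general.
(D) p = A[i]: after the first iteration p = A[0] but i = 1; in general p is a product of several elements, not a single one.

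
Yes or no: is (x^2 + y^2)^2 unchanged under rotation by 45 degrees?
Yes

Applying rotation by 45 degrees: x' = x*cos(45 degrees) - y*sin(45 degrees) = sqrt(2)x/2 - sqrt(2)y/2, y' = x*sin(45 degrees) + y*cos(45 degrees) = sqrt(2)x/2 + sqrt(2)y/2

Substituting into (x^2 + y^2)^2:
((sqrt(2)x/2 - sqrt(2)y/2)^2 + (sqrt(2)x/2 + sqrt(2)y/2)^2)^2
= x^4 + 2x^2y^2 + y^4 = (x^2 + y^2)^2

This equals the original expression (x^2 + y^2)^2, so it IS invariant.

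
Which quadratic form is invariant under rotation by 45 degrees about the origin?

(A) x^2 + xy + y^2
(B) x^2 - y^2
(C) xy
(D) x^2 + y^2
D

Rotation by 45 degrees sends (x, y) to (sqrt(2)x/2 - sqrt(2)y/2, sqrt(2)x/2 + sqrt(2)y/2).
Substitute the transformed coordinates into each option and compare with the original:
(A) x^2 + xy + y^2  ->  (sqrt(2)x/2 - sqrt(2)y/2)^2 + (sqrt(2)x/2 - sqrt(2)y/2)(sqrt(2)x/2 + sqrt(2)y/2) + (sqrt(2)x/2 + sqrt(2)y/2)^2 = 3x^2/2 + y^2/2   [differs from x^2 + xy + y^2: not invariant]
(B) x^2 - y^2  ->  (sqrt(2)x/2 - sqrt(2)y/2)^2 - (sqrt(2)x/2 + sqrt(2)y/2)^2 = -2xy   [differs from x^2 - y^2: not invariant]
(C) xy  ->  (sqrt(2)x/2 - sqrt(2)y/2)(sqrt(2)x/2 + sqrt(2)y/2) = x^2/2 - y^2/2   [differs from xy: not invariant]
(D) x^2 + y^2  ->  (sqrt(2)x/2 - sqrt(2)y/2)^2 + (sqrt(2)x/2 + sqrt(2)y/2)^2 = x^2 + y^2   [equals x^2 + y^2: invariant]

Only option (D), x^2 + y^2, is unchanged by the transformation.
x^2 + y^2 is the squared distance from the origin, which rotations preserve.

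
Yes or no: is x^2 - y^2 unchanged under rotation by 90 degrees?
No

Applying rotation by 90 degrees: x' = x*cos(90 degrees) - y*sin(90 degrees) = -y, y' = x*sin(90 degrees) + y*cos(90 degrees) = x

Substituting into x^2 - y^2:
(-y)^2 - (x)^2
= -x^2 + y^2

This differs from the original expression x^2 - y^2, so it is NOT invariant.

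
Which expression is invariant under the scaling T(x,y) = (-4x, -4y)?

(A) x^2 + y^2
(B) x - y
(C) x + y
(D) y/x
D

Under the uniform scaling T(x,y) = (-4x, -4y):
Substitute the transformed coordinates into each option and compare with the original:
(A) x^2 + y^2  ->  (-4x)^2 + (-4y)^2 = 16x^2 + 16y^2   [differs from x^2 + y^2: not invariant]
(B) x - y  ->  (-4x) - (-4y) = -4x + 4y   [differs from x - y: not invariant]
(C) x + y  ->  (-4x) + (-4y) = -4x - 4y   [differs from x + y: not invariant]
(D) y/x  ->  (-4y)/(-4x) = y/x   [equals y/x: invariant]

Only option (D), y/x, is unchanged by the transformation.
The common factor -4 cancels in a ratio of coordinates, while sums, products and sums of squares pick up factors of -4 or 16.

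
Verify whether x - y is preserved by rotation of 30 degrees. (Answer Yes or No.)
No

Applying rotation by 30 degrees: x' = x*cos(30 degrees) - y*sin(30 degrees) = sqrt(3)x/2 - y/2, y' = x*sin(30 degrees) + y*cos(30 degrees) = x/2 + sqrt(3)y/2

Substituting into x - y:
(sqrt(3)x/2 - y/2) - (x/2 + sqrt(3)y/2)
= -x/2 + sqrt(3)x/2 - sqrt(3)y/2 - y/2

This differs from the original expression x - y, so it is NOT invariant.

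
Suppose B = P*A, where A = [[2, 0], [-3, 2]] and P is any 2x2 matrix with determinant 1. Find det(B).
4

By the multiplicative property of determinants, det(B) = det(P*A) = det(P) * det(A) = det(A),
so the determinant is invariant under multiplication by any determinant-1 matrix; we just need det(A).

det(A) = (2)(2) - (0)(-3) = 4 - 0 = 4

Therefore det(B) = 1 * 4 = 4.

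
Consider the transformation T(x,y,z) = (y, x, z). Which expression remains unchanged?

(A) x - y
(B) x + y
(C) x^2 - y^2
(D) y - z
B

Apply T(x,y,z) = (y, x, z) to each option, i.e. replace (x, y, z) by the transformed coordinates.
Substitute the transformed coordinates into each option and compare with the original:
(A) x - y  ->  (y) - (x) = -x + y   [differs from x - y: not invariant]
(B) x + y  ->  (y) + (x) = x + y   [equals x + y: invariant]
(C) x^2 - y^2  ->  (y)^2 - (x)^2 = -x^2 + y^2   [differs from x^2 - y^2: not invariant]
(D) y - z  ->  (x) - (z) = x - z   [differs from y - z: not invariant]

Only option (B), x + y, is unchanged by the transformation.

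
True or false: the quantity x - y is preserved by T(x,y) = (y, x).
False

Substitute T(x,y) = (y, x) into the expression and compare with the original.

Original: x - y
After applying T: (y) - (x) = -x + y

This differs from the original x - y (difference: -2x + 2y), so the expression is NOT invariant.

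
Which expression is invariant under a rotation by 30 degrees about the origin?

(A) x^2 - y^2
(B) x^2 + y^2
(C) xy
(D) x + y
B

A rotation by 30 degrees sends (x, y) to (sqrt(3)x/2 - y/2, x/2 + sqrt(3)y/2).
Substitute the transformed coordinates into each option and compare with the original:
(A) x^2 - y^2  ->  (sqrt(3)x/2 - y/2)^2 - (x/2 + sqrt(3)y/2)^2 = x^2/2 - sqrt(3)xy - y^2/2   [differs from x^2 - y^2: not invariant]
(B) x^2 + y^2  ->  (sqrt(3)x/2 - y/2)^2 + (x/2 + sqrt(3)y/2)^2 = x^2 + y^2   [equals x^2 + y^2: invariant]
(C) xy  ->  (sqrt(3)x/2 - y/2)(x/2 + sqrt(3)y/2) = sqrt(3)x^2/4 + xy/2 - sqrt(3)y^2/4   [differs from xy: not invariant]
(D) x + y  ->  (sqrt(3)x/2 - y/2) + (x/2 + sqrt(3)y/2) = x/2 + sqrt(3)x/2 - y/2 + sqrt(3)y/2   [differs from x + y: not invariant]

Only option (B), x^2 + y^2, is unchanged by the transformation.
Geometrically, x^2 + y^2 is the squared distance from the origin, which every rotation about the origin preserves.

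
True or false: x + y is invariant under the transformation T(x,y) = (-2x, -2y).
False

Substitute T(x,y) = (-2x, -2y) into the expression and compare with the original.

Original: x + y
After applying T: (-2x) + (-2y) = -2x - 2y

This differs from the original x + y (difference: -3x - 3y), so the expression is NOT invariant.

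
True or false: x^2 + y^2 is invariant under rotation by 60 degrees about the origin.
True

Applying rotation by 60 degrees: x' = x*cos(60 degrees) - y*sin(60 degrees) = x/2 - sqrt(3)y/2, y' = x*sin(60 degrees) + y*cos(60 degrees) = sqrt(3)x/2 + y/2

Substituting into x^2 + y^2:
(x/2 - sqrt(3)y/2)^2 + (sqrt(3)x/2 + y/2)^2
= x^2 + y^2

This equals the original expression x^2 + y^2, so it IS invariant.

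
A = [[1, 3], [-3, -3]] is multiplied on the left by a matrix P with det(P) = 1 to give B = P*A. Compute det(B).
6

By the multiplicative property of determinants, det(B) = det(P*A) = det(P) * det(A) = det(A),
so the determinant is invariant under multiplication by any determinant-1 matrix; we just need det(A).

det(A) = (1)(-3) - (3)(-3) = -3 - (-9) = 6

Therefore det(B) = 1 * 6 = 6.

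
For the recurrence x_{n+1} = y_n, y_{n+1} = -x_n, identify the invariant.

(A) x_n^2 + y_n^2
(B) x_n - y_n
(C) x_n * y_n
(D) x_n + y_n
A

For the recurrence x_{n+1} = y_n, y_{n+1} = -x_n:

x_{n+1}^2 + y_{n+1}^2 = y_n^2 + (-x_n)^2 = x_n^2 + y_n^2
The sum of squares is conserved (like energy in a harmonic oscillator).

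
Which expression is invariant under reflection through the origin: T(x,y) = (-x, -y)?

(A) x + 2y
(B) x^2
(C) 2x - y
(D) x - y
B

The map is reflection through the origin: T(x,y) = (-x, -y).
Substitute the transformed coordinates into each option and compare with the original:
(A) x + 2y  ->  (-x) + 2(-y) = -x - 2y   [differs from x + 2y: not invariant]
(B) x^2  ->  (-x)^2 = x^2   [equals x^2: invariant]
(C) 2x - y  ->  2(-x) - (-y) = -2x + y   [differs from 2x - y: not invariant]
(D) x - y  ->  (-x) - (-y) = -x + y   [differs from x - y: not invariant]

Only option (B), x^2, is unchanged by the transformation.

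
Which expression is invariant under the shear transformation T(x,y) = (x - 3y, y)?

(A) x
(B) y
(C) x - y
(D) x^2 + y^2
B

Under the shear T(x,y) = (x - 3y, y):
Substitute the transformed coordinates into each option and compare with the original:
(A) x  ->  (x - 3y) = x - 3y   [differs from x: not invariant]
(B) y  ->  (y) = y   [equals y: invariant]
(C) x - y  ->  (x - 3y) - (y) = x - 4y   [differs from x - y: not invariant]
(D) x^2 + y^2  ->  (x - 3y)^2 + (y)^2 = x^2 - 6xy + 10y^2   [differs from x^2 + y^2: not invariant]

Only option (B), y, is unchanged by the transformation.
A horizontal shear moves points parallel to the x-axis, so the y-coordinate (and any function of y alone) is unchanged.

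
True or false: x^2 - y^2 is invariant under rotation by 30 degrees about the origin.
False

Applying rotation by 30 degrees: x' = x*cos(30 degrees) - y*sin(30 degrees) = sqrt(3)x/2 - y/2, y' = x*sin(30 degrees) + y*cos(30 degrees) = x/2 + sqrt(3)y/2

Substituting into x^2 - y^2:
(sqrt(3)x/2 - y/2)^2 - (x/2 + sqrt(3)y/2)^2
= x^2/2 - sqrt(3)xy - y^2/2

This differs from the original expression x^2 - y^2, so it is NOT invariant.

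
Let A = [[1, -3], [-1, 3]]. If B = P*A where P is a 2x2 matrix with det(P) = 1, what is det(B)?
0

By the multiplicative property of determinants, det(B) = det(P*A) = det(P) * det(A) = det(A),
so the determinant is invariant under multiplication by any determinant-1 matrix; we just need det(A).

det(A) = (1)(3) - (-3)(-1) = 3 - 3 = 0

Therefore det(B) = 1 * 0 = 0.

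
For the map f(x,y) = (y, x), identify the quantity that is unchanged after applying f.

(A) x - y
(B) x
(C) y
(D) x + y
D

For f(x,y) = (y, x):
After applying f: x' = y, y' = x. So x' + y' = y + x = x + y.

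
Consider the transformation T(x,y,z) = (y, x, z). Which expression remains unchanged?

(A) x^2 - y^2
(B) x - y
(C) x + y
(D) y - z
C

Apply T(x,y,z) = (y, x, z) to each option, i.e. replace (x, y, z) by the transformed coordinates.
Substitute the transformed coordinates into each option and compare with the original:
(A) x^2 - y^2  ->  (y)^2 - (x)^2 = -x^2 + y^2   [differs from x^2 - y^2: not invariant]
(B) x - y  ->  (y) - (x) = -x + y   [differs from x - y: not invariant]
(C) x + y  ->  (y) + (x) = x + y   [equals x + y: invariant]
(D) y - z  ->  (x) - (z) = x - z   [differs from y - z: not invariant]

Only option (C), x + y, is unchanged by the transformation.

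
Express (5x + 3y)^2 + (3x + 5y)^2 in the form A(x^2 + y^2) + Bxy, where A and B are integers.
34(x^2 + y^2) + 60xy

Expanding: (5x + 3y)^2 = 25x^2 + 30xy + 9y^2
(3x + 5y)^2 = 9x^2 + 30xy + 25y^2
Sum = (25+9)(x^2+y^2) + 60xy = 34(x^2 + y^2) + 60xy
This is symmetric in x and y.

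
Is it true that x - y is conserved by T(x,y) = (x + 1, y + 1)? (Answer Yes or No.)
Yes

Substitute T(x,y) = (x + 1, y + 1) into the expression and compare with the original.

Original: x - y
After applying T: (x + 1) - (y + 1) = x - y

This is identical to the original x - y, so the expression is invariant.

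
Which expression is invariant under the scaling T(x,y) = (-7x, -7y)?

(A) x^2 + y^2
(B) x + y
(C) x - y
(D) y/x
D

Under the uniform scaling T(x,y) = (-7x, -7y):
Substitute the transformed coordinates into each option and compare with the original:
(A) x^2 + y^2  ->  (-7x)^2 + (-7y)^2 = 49x^2 + 49y^2   [differs from x^2 + y^2: not invariant]
(B) x + y  ->  (-7x) + (-7y) = -7x - 7y   [differs from x + y: not invariant]
(C) x - y  ->  (-7x) - (-7y) = -7x + 7y   [differs from x - y: not invariant]
(D) y/x  ->  (-7y)/(-7x) = y/x   [equals y/x: invariant]

Only option (D), y/x, is unchanged by the transformation.
The common factor -7 cancels in a ratio of coordinates, while sums, products and sums of squares pick up factors of -7 or 49.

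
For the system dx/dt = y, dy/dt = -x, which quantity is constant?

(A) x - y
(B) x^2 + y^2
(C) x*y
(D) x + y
B

A first integral I satisfies dI/dt = 0 along every solution. Differentiate each option and use the equation of motion:
(A) d/dt[x - y] = y - (-x) = x + y, not identically 0
(B) d/dt[x^2 + y^2] = 2x*dx/dt + 2y*dy/dt = 2x*y + 2y*(-x) = 0
(C) d/dt[x*y] = (dx/dt)y + x(dy/dt) = y^2 - x^2, not identically 0
(D) d/dt[x + y] = y + (-x) = y - x, not identically 0

Only (B) has zero time-derivative. So x^2 + y^2 (the squared radius; trajectories are circles) is the conserved quantity.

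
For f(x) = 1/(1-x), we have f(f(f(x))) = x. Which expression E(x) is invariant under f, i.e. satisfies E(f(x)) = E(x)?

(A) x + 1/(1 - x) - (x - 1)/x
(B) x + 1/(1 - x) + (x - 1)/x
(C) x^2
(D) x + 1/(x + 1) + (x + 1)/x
B

Replace x by f(x) = 1/(1 - x) in each option and simplify. As a quick numerical cross-check, also compare E(4) with E(f(4)) = E(-1/3).

(A) x + 1/(1 - x) - (x - 1)/x  ->  (1/(1 - x)) + 1/(1 - (1/(1 - x))) - ((1/(1 - x)) - 1)/(1/(1 - x)) = (x^2(1 - x) - x + (x - 1)^2)/(x(x - 1)); check: E(4) = 35/12 but E(-1/3) = -43/12.   [not invariant]
(B) x + 1/(1 - x) + (x - 1)/x  ->  (1/(1 - x)) + 1/(1 - (1/(1 - x))) + ((1/(1 - x)) - 1)/(1/(1 - x)), which simplifies back to x + 1/(1 - x) + (x - 1)/x; check: E(4) = 53/12, E(-1/3) = 53/12.   [invariant]
(C) x^2  ->  (1/(1 - x))^2 = (x - 1)^(-2); check: E(4) = 16 but E(-1/3) = 1/9.   [not invariant]
(D) x + 1/(x + 1) + (x + 1)/x  ->  (1/(1 - x)) + 1/((1/(1 - x)) + 1) + ((1/(1 - x)) + 1)/(1/(1 - x)) = (-x^3 + 6x^2 - 11x + 7)/(x^2 - 3x + 2); check: E(4) = 109/20 but E(-1/3) = -5/6.   [not invariant]

Only (B) is unchanged. Indeed f(f(x)) = 1/(1 - 1/(1-x)) = (1-x)/(-x) = (x-1)/x, so E(x) = x + f(x) + f(f(x)) is the sum over the whole 3-cycle; applying f just permutes the three terms cyclically (x -> f(x) -> f(f(x)) -> x), leaving the sum unchanged.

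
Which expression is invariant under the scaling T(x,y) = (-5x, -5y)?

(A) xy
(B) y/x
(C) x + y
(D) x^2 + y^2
B

Under the uniform scaling T(x,y) = (-5x, -5y):
Substitute the transformed coordinates into each option and compare with the original:
(A) xy  ->  (-5x)(-5y) = 25xy   [differs from xy: not invariant]
(B) y/x  ->  (-5y)/(-5x) = y/x   [equals y/x: invariant]
(C) x + y  ->  (-5x) + (-5y) = -5x - 5y   [differs from x + y: not invariant]
(D) x^2 + y^2  ->  (-5x)^2 + (-5y)^2 = 25x^2 + 25y^2   [differs from x^2 + y^2: not invariant]

Only option (B), y/x, is unchanged by the transformation.
The common factor -5 cancels in a ratio of coordinates, while sums, products and sums of squares pick up factors of -5 or 25.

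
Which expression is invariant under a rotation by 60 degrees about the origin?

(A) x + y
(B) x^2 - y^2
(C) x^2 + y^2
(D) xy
C

A rotation by 60 degrees sends (x, y) to (x/2 - sqrt(3)y/2, sqrt(3)x/2 + y/2).
Substitute the transformed coordinates into each option and compare with the original:
(A) x + y  ->  (x/2 - sqrt(3)y/2) + (sqrt(3)x/2 + y/2) = x/2 + sqrt(3)x/2 - sqrt(3)y/2 + y/2   [differs from x + y: not invariant]
(B) x^2 - y^2  ->  (x/2 - sqrt(3)y/2)^2 - (sqrt(3)x/2 + y/2)^2 = -x^2/2 - sqrt(3)xy + y^2/2   [differs from x^2 - y^2: not invariant]
(C) x^2 + y^2  ->  (x/2 - sqrt(3)y/2)^2 + (sqrt(3)x/2 + y/2)^2 = x^2 + y^2   [equals x^2 + y^2: invariant]
(D) xy  ->  (x/2 - sqrt(3)y/2)(sqrt(3)x/2 + y/2) = sqrt(3)x^2/4 - xy/2 - sqrt(3)y^2/4   [differs from xy: not invariant]

Only option (C), x^2 + y^2, is unchanged by the transformation.
Geometrically, x^2 + y^2 is the squared distance from the origin, which every rotation about the origin preserves.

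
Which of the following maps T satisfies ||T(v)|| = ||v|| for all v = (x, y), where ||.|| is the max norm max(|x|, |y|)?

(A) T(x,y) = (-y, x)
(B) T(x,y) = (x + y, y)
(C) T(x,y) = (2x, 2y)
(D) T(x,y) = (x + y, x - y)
A

A transformation preserves a norm if ||T(v)|| = ||v|| for every v; a single vector where the norm changes rules an option out.

(A) T(x,y) = (-y, x): preserves the norm -- it only permutes the coordinates and/or flips signs, which leaves max(|x|, |y|) unchanged.
(B) T(x,y) = (x + y, y): v = (1, 1) has norm max(|1|, |1|) = 1, but T(v) = (2, 1) has norm 2 -- not preserved.
(C) T(x,y) = (2x, 2y): v = (1, 0) has norm max(|1|, |0|) = 1, but T(v) = (2, 0) has norm 2 -- not preserved.
(D) T(x,y) = (x + y, x - y): v = (1, 1) has norm max(|1|, |1|) = 1, but T(v) = (2, 0) has norm 2 -- not preserved.

Therefore the answer is (A).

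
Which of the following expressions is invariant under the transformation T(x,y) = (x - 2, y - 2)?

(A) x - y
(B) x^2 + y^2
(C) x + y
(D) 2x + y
A

An expression E(x,y) is invariant under T if E(T(x,y)) = E(x,y). Here T(x,y) = (x - 2, y - 2).
Substitute the transformed coordinates into each option and compare with the original:
(A) x - y  ->  (x - 2) - (y - 2) = x - y   [equals x - y: invariant]
(B) x^2 + y^2  ->  (x - 2)^2 + (y - 2)^2 = x^2 - 4x + y^2 - 4y + 8   [differs from x^2 + y^2: not invariant]
(C) x + y  ->  (x - 2) + (y - 2) = x + y - 4   [differs from x + y: not invariant]
(D) 2x + y  ->  2(x - 2) + (y - 2) = 2x + y - 6   [differs from 2x + y: not invariant]

Only option (A), x - y, is unchanged by the transformation.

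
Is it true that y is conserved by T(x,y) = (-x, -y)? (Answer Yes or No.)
No

Substitute T(x,y) = (-x, -y) into the expression and compare with the original.

Original: y
After applying T: (-y) = -y

This differs from the original y (difference: -2y), so the expression is NOT invariant.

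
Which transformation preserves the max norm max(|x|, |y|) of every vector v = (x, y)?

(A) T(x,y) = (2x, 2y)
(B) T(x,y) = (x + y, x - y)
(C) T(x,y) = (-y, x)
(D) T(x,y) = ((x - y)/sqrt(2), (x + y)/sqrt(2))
C

A transformation preserves a norm if ||T(v)|| = ||v|| for every v; a single vector where the norm changes rules an option out.

(A) T(x,y) = (2x, 2y): v = (1, 0) has norm max(|1|, |0|) = 1, but T(v) = (2, 0) has norm 2 -- not preserved.
(B) T(x,y) = (x + y, x - y): v = (1, 1) has norm max(|1|, |1|) = 1, but T(v) = (2, 0) has norm 2 -- not preserved.
(C) T(x,y) = (-y, x): preserves the norm -- it only permutes the coordinates and/or flips signs, which leaves max(|x|, |y|) unchanged.
(D) T(x,y) = ((x - y)/sqrt(2), (x + y)/sqrt(2)): v = (1, 0) has norm max(|1|, |0|) = 1, but T(v) = (sqrt(2)/2, sqrt(2)/2) has norm sqrt(2)/2 -- not preserved.

Therefore the answer is (C).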